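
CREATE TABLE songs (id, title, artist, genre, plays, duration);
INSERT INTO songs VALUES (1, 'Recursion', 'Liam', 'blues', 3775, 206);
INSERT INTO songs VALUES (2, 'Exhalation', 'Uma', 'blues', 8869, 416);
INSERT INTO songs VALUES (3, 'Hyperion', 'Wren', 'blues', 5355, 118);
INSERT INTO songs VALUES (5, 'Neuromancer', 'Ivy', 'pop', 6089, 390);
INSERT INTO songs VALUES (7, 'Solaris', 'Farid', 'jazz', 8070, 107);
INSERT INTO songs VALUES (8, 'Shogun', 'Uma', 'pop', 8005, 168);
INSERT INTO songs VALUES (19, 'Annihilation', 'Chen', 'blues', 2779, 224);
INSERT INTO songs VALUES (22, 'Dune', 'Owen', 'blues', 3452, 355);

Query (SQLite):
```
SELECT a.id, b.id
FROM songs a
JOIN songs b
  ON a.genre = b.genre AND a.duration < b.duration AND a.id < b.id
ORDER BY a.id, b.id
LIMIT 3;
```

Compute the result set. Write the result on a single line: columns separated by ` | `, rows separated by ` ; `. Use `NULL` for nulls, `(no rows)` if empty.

1 | 2 ; 1 | 19 ; 1 | 22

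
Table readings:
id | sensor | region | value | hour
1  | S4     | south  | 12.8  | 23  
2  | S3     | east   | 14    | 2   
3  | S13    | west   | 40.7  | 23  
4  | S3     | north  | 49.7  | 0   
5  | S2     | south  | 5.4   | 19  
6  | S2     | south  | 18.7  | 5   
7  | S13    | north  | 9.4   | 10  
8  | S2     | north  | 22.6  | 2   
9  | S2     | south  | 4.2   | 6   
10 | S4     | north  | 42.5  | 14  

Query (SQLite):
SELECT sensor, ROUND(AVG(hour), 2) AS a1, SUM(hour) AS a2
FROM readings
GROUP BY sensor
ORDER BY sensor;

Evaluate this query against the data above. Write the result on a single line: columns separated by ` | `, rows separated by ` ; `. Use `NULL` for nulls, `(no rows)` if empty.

S13 | 16.5 | 33 ; S2 | 8 | 32 ; S3 | 1 | 2 ; S4 | 18.5 | 37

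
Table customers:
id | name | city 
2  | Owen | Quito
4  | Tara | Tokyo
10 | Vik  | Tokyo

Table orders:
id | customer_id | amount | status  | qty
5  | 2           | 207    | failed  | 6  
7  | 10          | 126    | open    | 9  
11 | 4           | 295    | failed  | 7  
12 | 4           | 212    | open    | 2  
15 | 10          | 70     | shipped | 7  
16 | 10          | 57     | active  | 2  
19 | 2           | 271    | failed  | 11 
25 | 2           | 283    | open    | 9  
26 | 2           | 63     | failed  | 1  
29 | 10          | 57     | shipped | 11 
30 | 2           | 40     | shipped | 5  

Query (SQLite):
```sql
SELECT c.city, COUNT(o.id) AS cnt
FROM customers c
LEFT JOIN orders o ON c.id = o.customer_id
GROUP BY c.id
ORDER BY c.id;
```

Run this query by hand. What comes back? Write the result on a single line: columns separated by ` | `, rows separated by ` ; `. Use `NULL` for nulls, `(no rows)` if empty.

Quito | 5 ; Tokyo | 2 ; Tokyo | 4

LEFT JOIN keeps every customers row; unmatched ones get NULL for orders columns.
Group by customers.id and compute COUNT(o.id). COUNT(col) of an all-NULL group is 0.
  2: ids {5, 19, 25, 26, 30} → COUNT(o.id)=5
  4: ids {11, 12} → COUNT(o.id)=2
  10: ids {7, 15, 16, 29} → COUNT(o.id)=4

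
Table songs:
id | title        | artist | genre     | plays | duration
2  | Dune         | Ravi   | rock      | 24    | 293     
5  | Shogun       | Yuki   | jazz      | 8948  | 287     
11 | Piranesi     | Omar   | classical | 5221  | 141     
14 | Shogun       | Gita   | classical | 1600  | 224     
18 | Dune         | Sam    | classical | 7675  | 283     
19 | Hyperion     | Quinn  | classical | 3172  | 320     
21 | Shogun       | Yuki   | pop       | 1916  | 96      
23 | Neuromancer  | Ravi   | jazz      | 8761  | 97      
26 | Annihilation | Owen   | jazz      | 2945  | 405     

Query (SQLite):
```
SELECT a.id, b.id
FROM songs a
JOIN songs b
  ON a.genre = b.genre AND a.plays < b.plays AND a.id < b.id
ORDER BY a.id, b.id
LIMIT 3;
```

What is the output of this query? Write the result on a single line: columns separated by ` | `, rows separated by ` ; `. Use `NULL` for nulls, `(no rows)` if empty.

11 | 18 ; 14 | 18 ; 14 | 19

Pairs (a,b) with same genre, a.plays < b.plays, a.id < b.id.
genre groups: classical:{11,14,18,19} jazz:{5,23,26} pop:{21} rock:{2}
Ordered by (a.id, b.id); first 3.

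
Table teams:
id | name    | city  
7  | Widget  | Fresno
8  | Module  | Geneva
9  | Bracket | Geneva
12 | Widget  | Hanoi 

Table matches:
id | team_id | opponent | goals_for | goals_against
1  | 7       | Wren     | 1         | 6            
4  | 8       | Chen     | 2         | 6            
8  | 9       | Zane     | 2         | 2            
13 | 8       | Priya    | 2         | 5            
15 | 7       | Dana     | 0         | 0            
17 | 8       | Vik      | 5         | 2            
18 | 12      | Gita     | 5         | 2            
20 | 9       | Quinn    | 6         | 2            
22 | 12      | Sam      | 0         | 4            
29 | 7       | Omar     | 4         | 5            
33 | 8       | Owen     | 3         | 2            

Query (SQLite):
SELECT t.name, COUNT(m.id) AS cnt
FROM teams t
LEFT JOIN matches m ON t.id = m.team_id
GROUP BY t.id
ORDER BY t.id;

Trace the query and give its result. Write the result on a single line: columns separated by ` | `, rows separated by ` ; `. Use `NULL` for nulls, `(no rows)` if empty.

LEFT JOIN keeps every teams row; unmatched ones get NULL for matches columns.
Group by teams.id and compute COUNT(m.id). COUNT(col) of an all-NULL group is 0.
  7: ids {1, 15, 29} → COUNT(m.id)=3
  8: ids {4, 13, 17, 33} → COUNT(m.id)=4
  9: ids {8, 20} → COUNT(m.id)=2
  12: ids {18, 22} → COUNT(m.id)=2

Widget | 3 ; Module | 4 ; Bracket | 2 ; Widget | 2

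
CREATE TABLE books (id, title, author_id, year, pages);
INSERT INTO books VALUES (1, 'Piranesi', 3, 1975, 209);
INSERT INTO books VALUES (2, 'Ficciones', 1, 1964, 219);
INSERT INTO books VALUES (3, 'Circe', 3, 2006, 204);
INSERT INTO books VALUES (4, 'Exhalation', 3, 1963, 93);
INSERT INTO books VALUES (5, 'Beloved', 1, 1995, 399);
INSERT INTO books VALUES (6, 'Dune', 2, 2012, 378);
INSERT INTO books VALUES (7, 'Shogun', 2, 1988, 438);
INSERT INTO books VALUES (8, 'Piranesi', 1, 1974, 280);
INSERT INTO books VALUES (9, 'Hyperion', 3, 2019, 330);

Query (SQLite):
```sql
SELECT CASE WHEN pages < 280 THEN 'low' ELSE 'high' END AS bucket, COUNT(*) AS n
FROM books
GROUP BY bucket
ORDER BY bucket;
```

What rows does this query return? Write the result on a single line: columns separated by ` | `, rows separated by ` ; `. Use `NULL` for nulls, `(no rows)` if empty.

Bucket rows by pages < 280 → 'low' else 'high'; count each bucket.

high | 5 ; low | 4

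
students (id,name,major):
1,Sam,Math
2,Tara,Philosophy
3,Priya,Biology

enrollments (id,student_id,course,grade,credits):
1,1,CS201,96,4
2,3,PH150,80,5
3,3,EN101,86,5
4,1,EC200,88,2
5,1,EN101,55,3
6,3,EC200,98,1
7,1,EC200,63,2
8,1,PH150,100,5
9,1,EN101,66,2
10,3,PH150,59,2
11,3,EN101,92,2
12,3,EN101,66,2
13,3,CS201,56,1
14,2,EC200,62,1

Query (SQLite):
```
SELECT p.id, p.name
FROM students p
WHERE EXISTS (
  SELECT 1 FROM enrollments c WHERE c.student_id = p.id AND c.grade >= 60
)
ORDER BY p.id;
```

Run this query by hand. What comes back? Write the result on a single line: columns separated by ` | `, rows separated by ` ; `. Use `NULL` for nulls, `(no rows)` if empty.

For each students row, check whether any enrollments with matching student_id has grade >= 60.
Keep rows where that is true.

1 | Sam ; 2 | Tara ; 3 | Priya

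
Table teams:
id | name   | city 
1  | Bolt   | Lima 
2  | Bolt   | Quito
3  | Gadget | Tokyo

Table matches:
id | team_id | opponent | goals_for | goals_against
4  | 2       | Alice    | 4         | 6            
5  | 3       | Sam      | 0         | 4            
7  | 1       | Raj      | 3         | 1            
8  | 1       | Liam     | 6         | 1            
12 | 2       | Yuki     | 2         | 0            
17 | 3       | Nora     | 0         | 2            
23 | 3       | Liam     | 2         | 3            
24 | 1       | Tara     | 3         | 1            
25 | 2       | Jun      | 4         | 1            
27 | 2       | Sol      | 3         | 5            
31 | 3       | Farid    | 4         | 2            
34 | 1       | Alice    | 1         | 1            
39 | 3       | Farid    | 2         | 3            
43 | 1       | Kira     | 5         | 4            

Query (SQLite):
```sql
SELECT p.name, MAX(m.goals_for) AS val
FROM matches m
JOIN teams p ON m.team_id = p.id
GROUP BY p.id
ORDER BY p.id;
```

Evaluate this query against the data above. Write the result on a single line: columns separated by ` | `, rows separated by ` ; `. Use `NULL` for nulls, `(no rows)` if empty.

Bolt | 6 ; Bolt | 4 ; Gadget | 4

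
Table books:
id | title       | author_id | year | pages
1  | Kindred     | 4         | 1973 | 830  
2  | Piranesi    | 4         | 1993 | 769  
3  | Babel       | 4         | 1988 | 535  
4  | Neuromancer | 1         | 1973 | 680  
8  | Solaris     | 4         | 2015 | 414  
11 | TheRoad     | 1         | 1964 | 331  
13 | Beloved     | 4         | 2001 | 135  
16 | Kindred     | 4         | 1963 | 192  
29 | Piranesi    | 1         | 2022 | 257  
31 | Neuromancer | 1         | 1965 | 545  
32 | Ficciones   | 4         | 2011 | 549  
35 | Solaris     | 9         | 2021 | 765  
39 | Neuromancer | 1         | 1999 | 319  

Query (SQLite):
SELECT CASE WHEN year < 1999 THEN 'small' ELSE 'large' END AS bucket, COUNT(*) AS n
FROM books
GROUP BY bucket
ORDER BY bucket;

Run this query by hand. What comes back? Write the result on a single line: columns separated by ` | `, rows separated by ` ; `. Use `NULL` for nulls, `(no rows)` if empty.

large | 6 ; small | 7

Bucket rows by year < 1999 → 'small' else 'large'; count each bucket.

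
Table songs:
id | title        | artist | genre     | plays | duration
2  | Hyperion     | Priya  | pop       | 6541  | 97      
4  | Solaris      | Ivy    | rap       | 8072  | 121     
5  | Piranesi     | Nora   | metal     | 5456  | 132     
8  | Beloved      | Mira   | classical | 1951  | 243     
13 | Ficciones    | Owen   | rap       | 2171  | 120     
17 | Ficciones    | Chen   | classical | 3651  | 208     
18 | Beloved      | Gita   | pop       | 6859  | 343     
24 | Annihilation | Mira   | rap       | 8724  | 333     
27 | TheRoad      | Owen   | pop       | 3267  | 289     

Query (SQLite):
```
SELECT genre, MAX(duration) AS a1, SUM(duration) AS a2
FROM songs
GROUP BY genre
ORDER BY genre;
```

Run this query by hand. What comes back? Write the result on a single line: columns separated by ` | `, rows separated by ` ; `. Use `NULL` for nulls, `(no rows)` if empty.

Group songs by genre.
Per group compute: MAX(duration), SUM(duration).
  classical: ids {8, 17} → MAX(duration)=243, SUM(duration)=451
  metal: ids {5} → MAX(duration)=132, SUM(duration)=132
  pop: ids {2, 18, 27} → MAX(duration)=343, SUM(duration)=729
  rap: ids {4, 13, 24} → MAX(duration)=333, SUM(duration)=574

classical | 243 | 451 ; metal | 132 | 132 ; pop | 343 | 729 ; rap | 333 | 574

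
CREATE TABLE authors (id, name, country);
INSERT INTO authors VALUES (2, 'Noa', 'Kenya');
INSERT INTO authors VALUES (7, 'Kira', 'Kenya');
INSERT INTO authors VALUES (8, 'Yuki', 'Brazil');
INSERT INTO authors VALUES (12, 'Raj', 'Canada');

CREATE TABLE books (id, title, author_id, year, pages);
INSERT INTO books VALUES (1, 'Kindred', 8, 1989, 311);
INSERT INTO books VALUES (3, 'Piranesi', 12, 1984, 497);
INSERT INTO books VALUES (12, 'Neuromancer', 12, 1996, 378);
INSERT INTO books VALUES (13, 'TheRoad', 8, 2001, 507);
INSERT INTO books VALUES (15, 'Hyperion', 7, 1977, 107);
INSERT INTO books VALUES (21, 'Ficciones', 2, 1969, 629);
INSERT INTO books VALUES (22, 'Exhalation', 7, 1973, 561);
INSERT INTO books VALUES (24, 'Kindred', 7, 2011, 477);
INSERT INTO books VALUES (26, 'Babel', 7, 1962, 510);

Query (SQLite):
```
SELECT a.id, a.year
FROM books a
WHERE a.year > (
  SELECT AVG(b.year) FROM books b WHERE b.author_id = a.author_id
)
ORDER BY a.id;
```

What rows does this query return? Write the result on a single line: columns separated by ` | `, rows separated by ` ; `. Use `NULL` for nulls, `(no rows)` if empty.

12 | 1996 ; 13 | 2001 ; 24 | 2011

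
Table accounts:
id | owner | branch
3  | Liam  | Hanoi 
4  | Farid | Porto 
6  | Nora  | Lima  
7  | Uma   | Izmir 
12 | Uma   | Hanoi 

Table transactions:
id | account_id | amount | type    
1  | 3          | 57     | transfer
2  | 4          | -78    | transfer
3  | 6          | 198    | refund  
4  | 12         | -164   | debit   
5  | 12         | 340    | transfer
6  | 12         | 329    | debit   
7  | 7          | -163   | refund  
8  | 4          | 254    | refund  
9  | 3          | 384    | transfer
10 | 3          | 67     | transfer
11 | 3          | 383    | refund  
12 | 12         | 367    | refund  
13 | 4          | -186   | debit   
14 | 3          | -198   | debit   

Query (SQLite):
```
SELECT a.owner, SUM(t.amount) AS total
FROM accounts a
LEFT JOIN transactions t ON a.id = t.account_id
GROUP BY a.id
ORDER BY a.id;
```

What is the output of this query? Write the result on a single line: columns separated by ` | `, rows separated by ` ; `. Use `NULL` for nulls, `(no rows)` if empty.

LEFT JOIN keeps every accounts row; unmatched ones get NULL for transactions columns.
Group by accounts.id and compute SUM(t.amount). SUM over an all-NULL group is NULL.
  3: ids {1, 9, 10, 11, 14} → SUM(t.amount)=693
  4: ids {2, 8, 13} → SUM(t.amount)=-10
  6: ids {3} → SUM(t.amount)=198
  7: ids {7} → SUM(t.amount)=-163
  12: ids {4, 5, 6, 12} → SUM(t.amount)=872

Liam | 693 ; Farid | -10 ; Nora | 198 ; Uma | -163 ; Uma | 872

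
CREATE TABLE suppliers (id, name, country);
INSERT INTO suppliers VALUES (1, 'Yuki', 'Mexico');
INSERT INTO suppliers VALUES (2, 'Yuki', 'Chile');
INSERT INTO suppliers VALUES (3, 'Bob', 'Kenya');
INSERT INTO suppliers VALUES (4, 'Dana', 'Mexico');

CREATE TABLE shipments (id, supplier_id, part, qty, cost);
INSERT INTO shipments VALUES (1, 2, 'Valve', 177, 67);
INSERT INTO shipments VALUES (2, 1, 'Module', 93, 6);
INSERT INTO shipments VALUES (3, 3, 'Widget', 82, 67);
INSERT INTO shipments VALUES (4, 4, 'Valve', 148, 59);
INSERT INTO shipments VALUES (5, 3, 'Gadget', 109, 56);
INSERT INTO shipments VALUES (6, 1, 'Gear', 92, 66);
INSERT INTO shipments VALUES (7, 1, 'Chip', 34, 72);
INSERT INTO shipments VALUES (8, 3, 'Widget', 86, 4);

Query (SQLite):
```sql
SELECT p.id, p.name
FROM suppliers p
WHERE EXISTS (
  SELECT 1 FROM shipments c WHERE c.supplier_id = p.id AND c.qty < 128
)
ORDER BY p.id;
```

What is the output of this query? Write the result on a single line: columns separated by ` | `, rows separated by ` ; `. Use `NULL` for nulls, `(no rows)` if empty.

For each suppliers row, check whether any shipments with matching supplier_id has qty < 128.
Keep rows where that is true.

1 | Yuki ; 3 | Bob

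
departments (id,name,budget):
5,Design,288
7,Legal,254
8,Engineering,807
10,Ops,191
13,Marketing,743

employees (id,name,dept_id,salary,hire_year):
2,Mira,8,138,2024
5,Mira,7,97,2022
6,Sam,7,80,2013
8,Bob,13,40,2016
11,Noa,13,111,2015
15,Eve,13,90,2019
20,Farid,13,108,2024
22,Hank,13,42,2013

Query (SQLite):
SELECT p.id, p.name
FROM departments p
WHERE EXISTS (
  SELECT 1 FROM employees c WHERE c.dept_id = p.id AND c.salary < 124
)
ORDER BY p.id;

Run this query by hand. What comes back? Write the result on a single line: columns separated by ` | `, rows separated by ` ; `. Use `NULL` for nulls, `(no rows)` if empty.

For each departments row, check whether any employees with matching dept_id has salary < 124.
Keep rows where that is true.

7 | Legal ; 13 | Marketing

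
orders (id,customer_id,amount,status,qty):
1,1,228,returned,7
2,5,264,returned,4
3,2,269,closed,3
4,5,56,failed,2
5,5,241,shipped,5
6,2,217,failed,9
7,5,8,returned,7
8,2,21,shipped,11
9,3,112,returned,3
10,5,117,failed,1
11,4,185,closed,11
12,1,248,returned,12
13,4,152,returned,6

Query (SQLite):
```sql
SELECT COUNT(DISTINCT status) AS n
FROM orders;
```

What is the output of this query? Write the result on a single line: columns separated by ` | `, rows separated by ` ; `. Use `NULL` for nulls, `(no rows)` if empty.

4

Count distinct non-NULL status values.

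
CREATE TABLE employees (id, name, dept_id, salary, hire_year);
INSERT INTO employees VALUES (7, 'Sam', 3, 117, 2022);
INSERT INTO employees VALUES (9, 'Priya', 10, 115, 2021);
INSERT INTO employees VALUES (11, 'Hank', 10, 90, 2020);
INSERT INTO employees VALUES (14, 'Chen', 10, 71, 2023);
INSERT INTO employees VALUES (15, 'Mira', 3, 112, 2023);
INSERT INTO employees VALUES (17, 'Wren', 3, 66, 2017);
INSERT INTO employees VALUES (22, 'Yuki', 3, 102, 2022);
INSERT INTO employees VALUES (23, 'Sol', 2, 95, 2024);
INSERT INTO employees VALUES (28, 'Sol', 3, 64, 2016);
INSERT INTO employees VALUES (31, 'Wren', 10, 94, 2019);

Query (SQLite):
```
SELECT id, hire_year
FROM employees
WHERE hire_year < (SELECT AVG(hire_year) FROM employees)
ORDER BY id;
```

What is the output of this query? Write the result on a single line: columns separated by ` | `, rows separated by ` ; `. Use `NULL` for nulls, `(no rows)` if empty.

Scalar subquery: AVG(hire_year) over all employees rows = 2020.7.
Keep rows where hire_year < that value.

11 | 2020 ; 17 | 2017 ; 28 | 2016 ; 31 | 2019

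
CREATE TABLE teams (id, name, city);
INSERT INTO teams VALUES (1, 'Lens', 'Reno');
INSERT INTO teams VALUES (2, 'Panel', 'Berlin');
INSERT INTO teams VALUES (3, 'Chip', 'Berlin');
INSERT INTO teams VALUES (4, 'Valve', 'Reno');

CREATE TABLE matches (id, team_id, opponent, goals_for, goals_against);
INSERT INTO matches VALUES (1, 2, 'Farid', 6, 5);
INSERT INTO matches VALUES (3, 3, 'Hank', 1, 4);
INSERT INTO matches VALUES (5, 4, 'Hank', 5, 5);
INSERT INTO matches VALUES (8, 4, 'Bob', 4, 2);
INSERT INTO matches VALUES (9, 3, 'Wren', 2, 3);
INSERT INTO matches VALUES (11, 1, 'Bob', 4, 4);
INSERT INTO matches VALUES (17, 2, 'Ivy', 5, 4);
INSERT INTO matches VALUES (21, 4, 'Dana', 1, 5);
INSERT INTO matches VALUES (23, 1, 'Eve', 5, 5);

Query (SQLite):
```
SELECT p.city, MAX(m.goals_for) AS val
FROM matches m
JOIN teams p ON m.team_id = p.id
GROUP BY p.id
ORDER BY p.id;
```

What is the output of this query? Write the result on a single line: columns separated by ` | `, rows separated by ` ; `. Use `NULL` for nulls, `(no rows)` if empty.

Join each matches row to its teams via team_id.
Group joined rows by teams.id; compute MAX(m.goals_for) per group.
  1: ids {11, 23} → MAX(m.goals_for)=5
  2: ids {1, 17} → MAX(m.goals_for)=6
  3: ids {3, 9} → MAX(m.goals_for)=2
  4: ids {5, 8, 21} → MAX(m.goals_for)=5

Reno | 5 ; Berlin | 6 ; Berlin | 2 ; Reno | 5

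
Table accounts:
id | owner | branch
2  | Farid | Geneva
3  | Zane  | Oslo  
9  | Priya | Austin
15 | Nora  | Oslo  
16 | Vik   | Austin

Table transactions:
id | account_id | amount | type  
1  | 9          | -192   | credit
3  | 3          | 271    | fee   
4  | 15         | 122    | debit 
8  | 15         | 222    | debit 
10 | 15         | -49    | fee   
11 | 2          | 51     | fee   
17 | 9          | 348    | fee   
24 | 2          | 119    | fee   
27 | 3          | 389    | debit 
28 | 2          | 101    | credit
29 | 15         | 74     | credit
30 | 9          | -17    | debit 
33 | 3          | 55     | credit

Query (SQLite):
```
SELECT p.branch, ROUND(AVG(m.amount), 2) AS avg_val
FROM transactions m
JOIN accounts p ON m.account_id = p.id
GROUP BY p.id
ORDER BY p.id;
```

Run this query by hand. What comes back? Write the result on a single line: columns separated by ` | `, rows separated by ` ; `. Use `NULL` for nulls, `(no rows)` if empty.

Join each transactions row to its accounts via account_id.
Group joined rows by accounts.id; compute ROUND(AVG(m.amount), 2) per group.
  2: ids {11, 24, 28} → ROUND(AVG(m.amount), 2)=90.33
  3: ids {3, 27, 33} → ROUND(AVG(m.amount), 2)=238.33
  9: ids {1, 17, 30} → ROUND(AVG(m.amount), 2)=46.33
  15: ids {4, 8, 10, 29} → ROUND(AVG(m.amount), 2)=92.25

Geneva | 90.33 ; Oslo | 238.33 ; Austin | 46.33 ; Oslo | 92.25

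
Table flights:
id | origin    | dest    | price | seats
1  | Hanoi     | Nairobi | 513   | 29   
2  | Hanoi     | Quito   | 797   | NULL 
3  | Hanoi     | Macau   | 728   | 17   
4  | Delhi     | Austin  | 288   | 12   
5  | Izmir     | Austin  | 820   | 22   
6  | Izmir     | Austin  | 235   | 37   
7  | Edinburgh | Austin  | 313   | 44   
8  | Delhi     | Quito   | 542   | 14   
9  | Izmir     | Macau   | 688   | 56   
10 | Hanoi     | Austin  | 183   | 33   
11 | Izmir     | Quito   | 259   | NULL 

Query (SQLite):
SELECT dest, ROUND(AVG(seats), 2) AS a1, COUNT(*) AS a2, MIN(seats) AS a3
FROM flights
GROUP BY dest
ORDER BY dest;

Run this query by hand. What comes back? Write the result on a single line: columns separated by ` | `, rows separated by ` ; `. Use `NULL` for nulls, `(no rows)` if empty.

Group flights by dest.
Per group compute: ROUND(AVG(seats), 2), COUNT(*), MIN(seats).
  Austin: ids {4, 5, 6, 7, 10} → ROUND(AVG(seats), 2)=29.6, COUNT(*)=5, MIN(seats)=12
  Macau: ids {3, 9} → ROUND(AVG(seats), 2)=36.5, COUNT(*)=2, MIN(seats)=17
  Nairobi: ids {1} → ROUND(AVG(seats), 2)=29, COUNT(*)=1, MIN(seats)=29
  Quito: ids {2, 8, 11} → ROUND(AVG(seats), 2)=14, COUNT(*)=3, MIN(seats)=14

Austin | 29.6 | 5 | 12 ; Macau | 36.5 | 2 | 17 ; Nairobi | 29 | 1 | 29 ; Quito | 14 | 3 | 14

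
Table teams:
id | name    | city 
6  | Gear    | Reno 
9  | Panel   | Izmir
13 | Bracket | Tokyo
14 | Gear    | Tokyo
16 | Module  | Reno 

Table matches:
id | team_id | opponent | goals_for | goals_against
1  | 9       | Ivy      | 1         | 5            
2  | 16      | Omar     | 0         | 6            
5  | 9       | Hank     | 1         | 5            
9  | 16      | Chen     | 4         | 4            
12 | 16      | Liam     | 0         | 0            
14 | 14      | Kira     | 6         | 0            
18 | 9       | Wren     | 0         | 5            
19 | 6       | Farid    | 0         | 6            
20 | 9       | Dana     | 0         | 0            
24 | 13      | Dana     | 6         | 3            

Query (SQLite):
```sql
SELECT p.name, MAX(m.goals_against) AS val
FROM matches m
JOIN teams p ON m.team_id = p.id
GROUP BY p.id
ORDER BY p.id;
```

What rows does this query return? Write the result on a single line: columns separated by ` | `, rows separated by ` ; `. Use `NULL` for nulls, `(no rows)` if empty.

Gear | 6 ; Panel | 5 ; Bracket | 3 ; Gear | 0 ; Module | 6

Join each matches row to its teams via team_id.
Group joined rows by teams.id; compute MAX(m.goals_against) per group.
  6: ids {19} → MAX(m.goals_against)=6
  9: ids {1, 5, 18, 20} → MAX(m.goals_against)=5
  13: ids {24} → MAX(m.goals_against)=3
  14: ids {14} → MAX(m.goals_against)=0
  16: ids {2, 9, 12} → MAX(m.goals_against)=6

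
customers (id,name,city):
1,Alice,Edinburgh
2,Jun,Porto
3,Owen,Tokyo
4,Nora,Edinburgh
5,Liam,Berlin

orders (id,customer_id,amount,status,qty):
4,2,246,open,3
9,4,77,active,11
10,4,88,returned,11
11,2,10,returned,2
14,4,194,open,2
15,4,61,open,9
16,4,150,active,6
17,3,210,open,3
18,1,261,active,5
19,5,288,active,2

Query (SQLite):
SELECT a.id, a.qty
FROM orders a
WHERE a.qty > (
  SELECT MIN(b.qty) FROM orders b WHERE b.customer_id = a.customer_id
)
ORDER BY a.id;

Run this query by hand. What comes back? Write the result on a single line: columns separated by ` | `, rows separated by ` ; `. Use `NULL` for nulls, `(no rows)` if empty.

4 | 3 ; 9 | 11 ; 10 | 11 ; 15 | 9 ; 16 | 6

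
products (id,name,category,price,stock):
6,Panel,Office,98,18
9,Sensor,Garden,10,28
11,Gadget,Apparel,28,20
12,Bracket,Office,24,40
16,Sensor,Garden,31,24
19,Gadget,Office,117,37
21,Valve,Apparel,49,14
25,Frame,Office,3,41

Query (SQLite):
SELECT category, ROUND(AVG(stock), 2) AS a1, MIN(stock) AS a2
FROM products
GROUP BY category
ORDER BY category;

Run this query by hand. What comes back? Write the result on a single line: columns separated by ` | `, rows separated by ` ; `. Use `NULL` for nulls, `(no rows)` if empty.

Apparel | 17 | 14 ; Garden | 26 | 24 ; Office | 34 | 18

Group products by category.
Per group compute: ROUND(AVG(stock), 2), MIN(stock).
  Apparel: ids {11, 21} → ROUND(AVG(stock), 2)=17, MIN(stock)=14
  Garden: ids {9, 16} → ROUND(AVG(stock), 2)=26, MIN(stock)=24
  Office: ids {6, 12, 19, 25} → ROUND(AVG(stock), 2)=34, MIN(stock)=18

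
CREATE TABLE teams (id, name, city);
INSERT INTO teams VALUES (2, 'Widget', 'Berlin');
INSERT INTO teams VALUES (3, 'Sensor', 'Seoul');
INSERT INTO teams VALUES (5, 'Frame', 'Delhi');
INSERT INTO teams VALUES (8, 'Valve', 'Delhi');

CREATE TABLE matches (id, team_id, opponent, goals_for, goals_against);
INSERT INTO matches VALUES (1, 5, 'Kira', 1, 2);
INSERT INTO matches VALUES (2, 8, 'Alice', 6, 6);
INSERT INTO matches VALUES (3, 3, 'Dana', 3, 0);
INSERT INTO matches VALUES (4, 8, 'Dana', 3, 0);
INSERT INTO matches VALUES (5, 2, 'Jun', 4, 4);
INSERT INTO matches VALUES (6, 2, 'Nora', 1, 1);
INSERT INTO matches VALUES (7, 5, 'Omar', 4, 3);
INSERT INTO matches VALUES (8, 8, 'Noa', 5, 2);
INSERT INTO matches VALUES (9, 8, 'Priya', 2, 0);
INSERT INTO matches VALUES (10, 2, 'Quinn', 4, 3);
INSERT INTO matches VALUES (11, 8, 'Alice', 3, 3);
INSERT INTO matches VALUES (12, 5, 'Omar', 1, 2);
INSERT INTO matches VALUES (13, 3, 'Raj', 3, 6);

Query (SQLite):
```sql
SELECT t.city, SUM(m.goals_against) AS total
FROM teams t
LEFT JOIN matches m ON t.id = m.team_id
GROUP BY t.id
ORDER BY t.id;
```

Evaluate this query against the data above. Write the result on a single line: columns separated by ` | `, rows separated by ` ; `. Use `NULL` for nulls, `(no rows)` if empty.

LEFT JOIN keeps every teams row; unmatched ones get NULL for matches columns.
Group by teams.id and compute SUM(m.goals_against). SUM over an all-NULL group is NULL.
  2: ids {5, 6, 10} → SUM(m.goals_against)=8
  3: ids {3, 13} → SUM(m.goals_against)=6
  5: ids {1, 7, 12} → SUM(m.goals_against)=7
  8: ids {2, 4, 8, 9, 11} → SUM(m.goals_against)=11

Berlin | 8 ; Seoul | 6 ; Delhi | 7 ; Delhi | 11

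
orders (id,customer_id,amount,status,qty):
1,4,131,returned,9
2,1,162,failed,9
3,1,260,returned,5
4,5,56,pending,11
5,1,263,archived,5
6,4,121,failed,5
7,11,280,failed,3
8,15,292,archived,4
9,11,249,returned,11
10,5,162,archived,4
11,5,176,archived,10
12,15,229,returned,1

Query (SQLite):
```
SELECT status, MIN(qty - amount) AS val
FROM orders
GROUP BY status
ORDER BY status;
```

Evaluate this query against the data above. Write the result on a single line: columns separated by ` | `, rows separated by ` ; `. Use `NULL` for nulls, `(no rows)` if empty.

archived | -288 ; failed | -277 ; pending | -45 ; returned | -255

For each row compute qty - amount.
Group by status; take MIN of the expression per group.
  archived: ids {5, 8, 10, 11} → MIN(qty - amount)=-288
  failed: ids {2, 6, 7} → MIN(qty - amount)=-277
  pending: ids {4} → MIN(qty - amount)=-45
  returned: ids {1, 3, 9, 12} → MIN(qty - amount)=-255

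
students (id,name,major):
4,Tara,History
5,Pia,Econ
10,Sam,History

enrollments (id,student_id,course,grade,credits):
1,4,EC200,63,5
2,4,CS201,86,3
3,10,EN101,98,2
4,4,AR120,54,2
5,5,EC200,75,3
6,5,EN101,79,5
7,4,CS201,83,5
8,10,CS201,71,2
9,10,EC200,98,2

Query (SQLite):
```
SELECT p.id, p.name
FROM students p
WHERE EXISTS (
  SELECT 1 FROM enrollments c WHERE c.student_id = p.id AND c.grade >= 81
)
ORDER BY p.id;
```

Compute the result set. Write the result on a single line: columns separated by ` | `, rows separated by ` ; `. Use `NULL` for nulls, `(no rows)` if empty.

4 | Tara ; 10 | Sam

For each students row, check whether any enrollments with matching student_id has grade >= 81.
Keep rows where that is true.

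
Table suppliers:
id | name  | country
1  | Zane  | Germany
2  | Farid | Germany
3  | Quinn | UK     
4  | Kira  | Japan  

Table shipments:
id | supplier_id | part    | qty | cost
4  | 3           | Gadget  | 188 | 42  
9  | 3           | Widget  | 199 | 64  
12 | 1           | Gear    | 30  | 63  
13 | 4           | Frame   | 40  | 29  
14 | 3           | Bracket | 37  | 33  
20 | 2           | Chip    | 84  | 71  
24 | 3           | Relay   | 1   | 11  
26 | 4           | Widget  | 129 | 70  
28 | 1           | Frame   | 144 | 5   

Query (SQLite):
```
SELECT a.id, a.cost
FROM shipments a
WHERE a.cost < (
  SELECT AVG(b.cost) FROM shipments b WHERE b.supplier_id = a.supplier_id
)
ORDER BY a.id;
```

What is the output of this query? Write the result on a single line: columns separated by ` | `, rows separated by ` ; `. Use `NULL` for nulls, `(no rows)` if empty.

For each shipments row a, compute AVG(cost) over rows sharing a.supplier_id.
Keep row a if a.cost < that per-group AVG.
  supplier_id=1: AVG(cost) = 34.0
  supplier_id=2: AVG(cost) = 71.0
  supplier_id=3: AVG(cost) = 37.5
  supplier_id=4: AVG(cost) = 49.5

13 | 29 ; 14 | 33 ; 24 | 11 ; 28 | 5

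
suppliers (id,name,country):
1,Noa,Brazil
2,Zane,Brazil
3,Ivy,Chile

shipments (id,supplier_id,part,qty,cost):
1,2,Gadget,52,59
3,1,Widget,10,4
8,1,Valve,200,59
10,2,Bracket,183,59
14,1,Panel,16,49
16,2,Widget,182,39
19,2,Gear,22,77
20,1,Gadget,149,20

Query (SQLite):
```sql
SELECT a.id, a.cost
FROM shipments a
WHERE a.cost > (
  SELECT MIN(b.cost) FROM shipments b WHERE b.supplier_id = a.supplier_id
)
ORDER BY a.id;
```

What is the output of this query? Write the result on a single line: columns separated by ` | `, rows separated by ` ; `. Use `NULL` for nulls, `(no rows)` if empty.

For each shipments row a, compute MIN(cost) over rows sharing a.supplier_id.
Keep row a if a.cost > that per-group MIN.
  supplier_id=1: MIN(cost) = 4
  supplier_id=2: MIN(cost) = 39

1 | 59 ; 8 | 59 ; 10 | 59 ; 14 | 49 ; 19 | 77 ; 20 | 20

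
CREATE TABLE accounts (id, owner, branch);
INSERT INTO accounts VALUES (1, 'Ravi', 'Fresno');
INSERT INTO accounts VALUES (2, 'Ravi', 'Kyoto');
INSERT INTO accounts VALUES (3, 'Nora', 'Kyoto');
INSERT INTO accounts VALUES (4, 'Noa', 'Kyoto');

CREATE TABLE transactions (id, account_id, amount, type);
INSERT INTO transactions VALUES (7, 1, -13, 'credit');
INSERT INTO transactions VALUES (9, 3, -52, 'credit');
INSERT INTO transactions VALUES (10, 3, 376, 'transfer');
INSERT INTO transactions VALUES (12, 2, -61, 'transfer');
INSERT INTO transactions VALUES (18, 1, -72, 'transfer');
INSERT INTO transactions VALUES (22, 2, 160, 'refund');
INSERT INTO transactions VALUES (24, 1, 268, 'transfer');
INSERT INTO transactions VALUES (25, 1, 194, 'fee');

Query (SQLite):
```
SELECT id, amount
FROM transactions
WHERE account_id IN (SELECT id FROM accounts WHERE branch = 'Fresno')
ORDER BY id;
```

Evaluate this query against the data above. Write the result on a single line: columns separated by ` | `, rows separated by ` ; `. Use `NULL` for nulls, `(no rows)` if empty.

7 | -13 ; 18 | -72 ; 24 | 268 ; 25 | 194

Inner query: accounts.id where branch = 'Fresno'.
Outer: keep transactions rows whose account_id is in that set.
Inner query → {1}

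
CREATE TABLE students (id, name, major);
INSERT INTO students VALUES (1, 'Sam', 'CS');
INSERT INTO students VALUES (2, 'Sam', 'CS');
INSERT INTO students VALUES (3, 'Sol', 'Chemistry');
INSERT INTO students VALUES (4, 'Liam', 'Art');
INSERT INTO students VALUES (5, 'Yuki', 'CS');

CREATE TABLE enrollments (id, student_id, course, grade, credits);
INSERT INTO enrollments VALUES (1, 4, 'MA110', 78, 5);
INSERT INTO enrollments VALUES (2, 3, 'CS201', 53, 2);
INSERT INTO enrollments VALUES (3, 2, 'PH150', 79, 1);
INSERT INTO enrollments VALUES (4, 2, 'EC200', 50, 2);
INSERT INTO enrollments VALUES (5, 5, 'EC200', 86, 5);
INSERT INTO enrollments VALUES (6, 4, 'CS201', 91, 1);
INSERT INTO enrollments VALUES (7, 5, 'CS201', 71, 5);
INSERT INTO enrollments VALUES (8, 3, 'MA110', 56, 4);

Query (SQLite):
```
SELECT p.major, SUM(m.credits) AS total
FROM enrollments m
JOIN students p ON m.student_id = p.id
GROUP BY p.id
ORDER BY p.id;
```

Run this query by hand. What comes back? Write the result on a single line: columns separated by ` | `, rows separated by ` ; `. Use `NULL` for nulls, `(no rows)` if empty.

Join each enrollments row to its students via student_id.
Group joined rows by students.id; compute SUM(m.credits) per group.
  2: ids {3, 4} → SUM(m.credits)=3
  3: ids {2, 8} → SUM(m.credits)=6
  4: ids {1, 6} → SUM(m.credits)=6
  5: ids {5, 7} → SUM(m.credits)=10

CS | 3 ; Chemistry | 6 ; Art | 6 ; CS | 10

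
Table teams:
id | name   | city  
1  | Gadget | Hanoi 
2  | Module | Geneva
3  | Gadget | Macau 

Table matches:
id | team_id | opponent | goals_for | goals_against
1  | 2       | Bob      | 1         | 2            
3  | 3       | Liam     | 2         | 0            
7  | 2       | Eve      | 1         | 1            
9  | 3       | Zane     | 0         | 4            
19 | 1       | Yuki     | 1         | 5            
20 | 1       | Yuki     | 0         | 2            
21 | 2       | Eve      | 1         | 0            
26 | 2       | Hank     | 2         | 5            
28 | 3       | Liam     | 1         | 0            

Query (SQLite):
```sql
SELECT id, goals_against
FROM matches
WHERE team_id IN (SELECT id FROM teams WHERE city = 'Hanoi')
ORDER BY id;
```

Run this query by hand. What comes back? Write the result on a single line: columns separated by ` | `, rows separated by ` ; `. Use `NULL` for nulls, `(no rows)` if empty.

Inner query: teams.id where city = 'Hanoi'.
Outer: keep matches rows whose team_id is in that set.
Inner query → {1}

19 | 5 ; 20 | 2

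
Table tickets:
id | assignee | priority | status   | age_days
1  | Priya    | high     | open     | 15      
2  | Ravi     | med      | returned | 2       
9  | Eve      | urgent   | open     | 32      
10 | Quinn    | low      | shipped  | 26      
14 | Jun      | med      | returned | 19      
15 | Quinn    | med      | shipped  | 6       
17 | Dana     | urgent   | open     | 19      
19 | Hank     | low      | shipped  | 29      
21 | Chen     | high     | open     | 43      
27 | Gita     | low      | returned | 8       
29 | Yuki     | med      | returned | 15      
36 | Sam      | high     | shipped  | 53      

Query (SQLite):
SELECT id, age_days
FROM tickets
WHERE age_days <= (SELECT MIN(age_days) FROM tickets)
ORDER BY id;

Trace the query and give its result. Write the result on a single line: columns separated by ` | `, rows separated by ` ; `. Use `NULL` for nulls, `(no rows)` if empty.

Scalar subquery: MIN(age_days) over all tickets rows = 2.
Keep rows where age_days <= that value.

2 | 2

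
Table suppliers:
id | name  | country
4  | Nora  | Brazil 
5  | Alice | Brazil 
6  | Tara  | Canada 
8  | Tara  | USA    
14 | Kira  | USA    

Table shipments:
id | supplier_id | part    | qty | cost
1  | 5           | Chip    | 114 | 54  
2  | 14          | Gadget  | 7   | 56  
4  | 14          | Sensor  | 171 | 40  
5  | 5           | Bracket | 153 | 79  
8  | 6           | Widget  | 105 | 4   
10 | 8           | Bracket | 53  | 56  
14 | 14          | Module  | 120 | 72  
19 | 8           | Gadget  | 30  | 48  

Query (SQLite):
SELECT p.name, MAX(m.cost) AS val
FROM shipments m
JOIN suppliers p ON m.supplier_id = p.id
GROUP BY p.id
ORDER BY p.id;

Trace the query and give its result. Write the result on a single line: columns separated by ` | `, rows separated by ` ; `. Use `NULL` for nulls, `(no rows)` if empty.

Alice | 79 ; Tara | 4 ; Tara | 56 ; Kira | 72

Join each shipments row to its suppliers via supplier_id.
Group joined rows by suppliers.id; compute MAX(m.cost) per group.
  5: ids {1, 5} → MAX(m.cost)=79
  6: ids {8} → MAX(m.cost)=4
  8: ids {10, 19} → MAX(m.cost)=56
  14: ids {2, 4, 14} → MAX(m.cost)=72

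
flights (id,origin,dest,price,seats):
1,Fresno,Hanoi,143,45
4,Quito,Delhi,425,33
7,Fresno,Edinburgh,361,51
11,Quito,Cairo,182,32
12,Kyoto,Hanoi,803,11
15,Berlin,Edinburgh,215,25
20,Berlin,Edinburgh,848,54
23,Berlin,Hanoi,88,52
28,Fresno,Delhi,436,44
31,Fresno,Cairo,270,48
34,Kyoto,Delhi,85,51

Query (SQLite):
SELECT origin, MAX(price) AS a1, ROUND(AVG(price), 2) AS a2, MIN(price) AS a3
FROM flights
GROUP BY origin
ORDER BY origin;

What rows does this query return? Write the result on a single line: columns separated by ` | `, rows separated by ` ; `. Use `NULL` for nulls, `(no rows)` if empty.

Group flights by origin.
Per group compute: MAX(price), ROUND(AVG(price), 2), MIN(price).
  Berlin: ids {15, 20, 23} → MAX(price)=848, ROUND(AVG(price), 2)=383.67, MIN(price)=88
  Fresno: ids {1, 7, 28, 31} → MAX(price)=436, ROUND(AVG(price), 2)=302.5, MIN(price)=143
  Kyoto: ids {12, 34} → MAX(price)=803, ROUND(AVG(price), 2)=444, MIN(price)=85
  Quito: ids {4, 11} → MAX(price)=425, ROUND(AVG(price), 2)=303.5, MIN(price)=182

Berlin | 848 | 383.67 | 88 ; Fresno | 436 | 302.5 | 143 ; Kyoto | 803 | 444 | 85 ; Quito | 425 | 303.5 | 182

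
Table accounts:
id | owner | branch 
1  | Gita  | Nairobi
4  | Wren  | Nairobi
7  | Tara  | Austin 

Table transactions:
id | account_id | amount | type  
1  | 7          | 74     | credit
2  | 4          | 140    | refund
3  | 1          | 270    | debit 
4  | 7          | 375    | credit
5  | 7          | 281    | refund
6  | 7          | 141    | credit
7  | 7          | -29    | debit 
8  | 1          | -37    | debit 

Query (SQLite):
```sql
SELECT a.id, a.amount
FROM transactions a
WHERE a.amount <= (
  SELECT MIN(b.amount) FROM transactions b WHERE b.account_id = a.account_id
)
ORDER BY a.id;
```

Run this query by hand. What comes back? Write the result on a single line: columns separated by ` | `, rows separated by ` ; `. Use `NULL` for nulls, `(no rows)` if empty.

2 | 140 ; 7 | -29 ; 8 | -37

For each transactions row a, compute MIN(amount) over rows sharing a.account_id.
Keep row a if a.amount <= that per-group MIN.
  account_id=1: MIN(amount) = -37
  account_id=4: MIN(amount) = 140
  account_id=7: MIN(amount) = -29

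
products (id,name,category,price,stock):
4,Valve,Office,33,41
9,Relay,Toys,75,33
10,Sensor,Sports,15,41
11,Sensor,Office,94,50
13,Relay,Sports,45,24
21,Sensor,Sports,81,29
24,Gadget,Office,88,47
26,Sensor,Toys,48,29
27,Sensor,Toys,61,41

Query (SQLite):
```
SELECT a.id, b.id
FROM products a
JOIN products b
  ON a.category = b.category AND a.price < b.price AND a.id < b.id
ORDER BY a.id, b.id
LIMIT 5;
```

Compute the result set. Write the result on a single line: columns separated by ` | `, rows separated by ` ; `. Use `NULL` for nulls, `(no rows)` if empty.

4 | 11 ; 4 | 24 ; 10 | 13 ; 10 | 21 ; 13 | 21

Pairs (a,b) with same category, a.price < b.price, a.id < b.id.
category groups: Office:{4,11,24} Sports:{10,13,21} Toys:{9,26,27}
Ordered by (a.id, b.id); first 5.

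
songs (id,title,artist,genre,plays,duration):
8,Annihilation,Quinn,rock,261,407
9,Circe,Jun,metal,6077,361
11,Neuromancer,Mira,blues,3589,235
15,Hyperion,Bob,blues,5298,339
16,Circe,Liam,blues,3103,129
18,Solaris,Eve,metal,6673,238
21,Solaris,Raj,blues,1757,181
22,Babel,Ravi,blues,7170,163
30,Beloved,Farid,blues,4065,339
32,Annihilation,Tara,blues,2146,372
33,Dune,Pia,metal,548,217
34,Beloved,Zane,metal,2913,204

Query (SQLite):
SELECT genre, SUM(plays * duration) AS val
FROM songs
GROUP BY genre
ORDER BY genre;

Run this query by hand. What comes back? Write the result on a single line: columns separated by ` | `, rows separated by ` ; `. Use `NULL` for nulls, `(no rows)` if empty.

For each row compute plays * duration.
Group by genre; take SUM of the expression per group.
  blues: ids {11, 15, 16, 21, 22, 30, 32} → SUM(plays * duration)=6702798
  metal: ids {9, 18, 33, 34} → SUM(plays * duration)=4495139
  rock: ids {8} → SUM(plays * duration)=106227

blues | 6702798 ; metal | 4495139 ; rock | 106227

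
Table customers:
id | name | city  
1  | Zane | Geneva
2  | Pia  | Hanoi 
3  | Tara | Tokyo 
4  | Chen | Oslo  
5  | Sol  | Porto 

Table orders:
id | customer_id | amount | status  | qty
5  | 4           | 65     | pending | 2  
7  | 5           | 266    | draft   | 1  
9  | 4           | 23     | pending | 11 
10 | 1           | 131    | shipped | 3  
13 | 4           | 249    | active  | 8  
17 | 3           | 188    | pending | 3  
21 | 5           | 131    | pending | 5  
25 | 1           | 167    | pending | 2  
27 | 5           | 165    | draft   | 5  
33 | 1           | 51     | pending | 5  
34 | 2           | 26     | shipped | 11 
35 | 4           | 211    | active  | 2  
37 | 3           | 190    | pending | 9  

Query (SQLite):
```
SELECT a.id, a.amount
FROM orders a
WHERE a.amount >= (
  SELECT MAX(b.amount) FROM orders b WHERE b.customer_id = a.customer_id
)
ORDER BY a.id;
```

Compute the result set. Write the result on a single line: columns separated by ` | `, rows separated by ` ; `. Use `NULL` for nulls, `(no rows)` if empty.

For each orders row a, compute MAX(amount) over rows sharing a.customer_id.
Keep row a if a.amount >= that per-group MAX.
  customer_id=1: MAX(amount) = 167
  customer_id=2: MAX(amount) = 26
  customer_id=3: MAX(amount) = 190
  customer_id=4: MAX(amount) = 249
  customer_id=5: MAX(amount) = 266

7 | 266 ; 13 | 249 ; 25 | 167 ; 34 | 26 ; 37 | 190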